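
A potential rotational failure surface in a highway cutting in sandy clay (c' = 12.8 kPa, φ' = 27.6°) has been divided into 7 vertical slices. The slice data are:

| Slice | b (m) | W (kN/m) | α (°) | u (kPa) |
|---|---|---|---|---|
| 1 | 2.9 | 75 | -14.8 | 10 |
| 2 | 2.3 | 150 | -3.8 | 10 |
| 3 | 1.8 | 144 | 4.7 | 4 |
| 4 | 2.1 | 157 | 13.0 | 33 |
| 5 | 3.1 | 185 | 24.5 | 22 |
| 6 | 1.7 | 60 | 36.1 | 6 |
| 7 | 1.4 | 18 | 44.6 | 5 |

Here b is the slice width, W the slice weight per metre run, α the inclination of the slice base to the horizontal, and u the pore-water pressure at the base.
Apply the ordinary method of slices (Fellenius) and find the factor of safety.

Ordinary method of slices: FS = Σ[c'·Δl_i + (W_i cosα_i − u_i·Δl_i)·tanφ'] / Σ W_i sinα_i, with Δl_i = b_i / cosα_i.
Slice 1: Δl = 2.9/cos(-14.8°) = 3.000 m; N'_1 = 75·cos(-14.8°) − 10·3.000 = 42.5; c'Δl = 38.39; W sinα = -19.2
Slice 2: Δl = 2.3/cos(-3.8°) = 2.305 m; N'_2 = 150·cos(-3.8°) − 10·2.305 = 126.6; c'Δl = 29.50; W sinα = -9.9
Slice 3: Δl = 1.8/cos4.7° = 1.806 m; N'_3 = 144·cos4.7° − 4·1.806 = 136.3; c'Δl = 23.12; W sinα = 11.8
Slice 4: Δl = 2.1/cos13.0° = 2.155 m; N'_4 = 157·cos13.0° − 33·2.155 = 81.9; c'Δl = 27.59; W sinα = 35.3
Slice 5: Δl = 3.1/cos24.5° = 3.407 m; N'_5 = 185·cos24.5° − 22·3.407 = 93.4; c'Δl = 43.61; W sinα = 76.7
Slice 6: Δl = 1.7/cos36.1° = 2.104 m; N'_6 = 60·cos36.1° − 6·2.104 = 35.9; c'Δl = 26.93; W sinα = 35.4
Slice 7: Δl = 1.4/cos44.6° = 1.966 m; N'_7 = 18·cos44.6° − 5·1.966 = 3.0; c'Δl = 25.17; W sinα = 12.6
Σc'Δl = 214.3 kN/m; ΣN' = 519.5 kN/m; ΣW sinα = 142.7 kN/m
Resisting = 214.3 + 519.5·tan27.6° = 214.3 + 271.6 = 485.9 kN/m
FS = 485.9 / 142.7 = 3.404

FS = 3.40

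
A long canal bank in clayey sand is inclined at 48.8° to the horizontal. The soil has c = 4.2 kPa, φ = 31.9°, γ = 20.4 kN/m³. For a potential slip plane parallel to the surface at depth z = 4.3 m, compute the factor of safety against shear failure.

FS = 0.64

For an infinite slope with a slip plane parallel to the surface (no pore pressure): FS = [c + γz cos²β tanφ] / [γz sinβ cosβ].
γz = 20.4·4.3 = 87.72 kN/m²
Numerator = 4.2 + 87.72·cos²48.8°·tan31.9° = 4.2 + 87.72·0.4339·0.6224 = 27.890 kPa
Denominator = 87.72·sin48.8°·cos48.8° = 87.72·0.7524·0.6587 = 43.475 kPa
FS = 27.890 / 43.475 = 0.642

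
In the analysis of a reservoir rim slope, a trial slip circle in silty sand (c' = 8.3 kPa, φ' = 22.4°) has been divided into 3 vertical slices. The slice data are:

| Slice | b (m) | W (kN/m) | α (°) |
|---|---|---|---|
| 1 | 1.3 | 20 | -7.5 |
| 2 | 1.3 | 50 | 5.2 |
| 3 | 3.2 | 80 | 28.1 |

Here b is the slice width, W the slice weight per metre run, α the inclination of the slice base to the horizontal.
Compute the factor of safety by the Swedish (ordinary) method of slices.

Ordinary method of slices: FS = Σ[c'·Δl_i + (W_i cosα_i)·tanφ'] / Σ W_i sinα_i, with Δl_i = b_i / cosα_i.
Slice 1: Δl = 1.3/cos(-7.5°) = 1.311 m; N'_1 = 20·cos(-7.5°) = 19.8; c'Δl = 10.88; W sinα = -2.6
Slice 2: Δl = 1.3/cos5.2° = 1.305 m; N'_2 = 50·cos5.2° = 49.8; c'Δl = 10.83; W sinα = 4.5
Slice 3: Δl = 3.2/cos28.1° = 3.628 m; N'_3 = 80·cos28.1° = 70.6; c'Δl = 30.11; W sinα = 37.7
Σc'Δl = 51.8 kN/m; ΣN' = 140.2 kN/m; ΣW sinα = 39.6 kN/m
Resisting = 51.8 + 140.2·tan22.4° = 51.8 + 57.8 = 109.6 kN/m
FS = 109.6 / 39.6 = 2.768

FS = 2.77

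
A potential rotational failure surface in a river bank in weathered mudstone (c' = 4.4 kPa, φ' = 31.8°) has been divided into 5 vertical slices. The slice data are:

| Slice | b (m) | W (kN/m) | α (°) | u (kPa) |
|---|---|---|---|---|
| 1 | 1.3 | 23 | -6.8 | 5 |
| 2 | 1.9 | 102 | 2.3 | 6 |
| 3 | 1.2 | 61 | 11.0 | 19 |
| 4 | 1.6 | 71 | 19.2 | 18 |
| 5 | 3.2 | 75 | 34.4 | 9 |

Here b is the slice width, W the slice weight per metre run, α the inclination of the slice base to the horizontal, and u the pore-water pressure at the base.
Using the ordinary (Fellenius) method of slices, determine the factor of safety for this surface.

FS = 2.19

Ordinary method of slices: FS = Σ[c'·Δl_i + (W_i cosα_i − u_i·Δl_i)·tanφ'] / Σ W_i sinα_i, with Δl_i = b_i / cosα_i.
Slice 1: Δl = 1.3/cos(-6.8°) = 1.309 m; N'_1 = 23·cos(-6.8°) − 5·1.309 = 16.3; c'Δl = 5.76; W sinα = -2.7
Slice 2: Δl = 1.9/cos2.3° = 1.902 m; N'_2 = 102·cos2.3° − 6·1.902 = 90.5; c'Δl = 8.37; W sinα = 4.1
Slice 3: Δl = 1.2/cos11.0° = 1.222 m; N'_3 = 61·cos11.0° − 19·1.222 = 36.7; c'Δl = 5.38; W sinα = 11.6
Slice 4: Δl = 1.6/cos19.2° = 1.694 m; N'_4 = 71·cos19.2° − 18·1.694 = 36.6; c'Δl = 7.45; W sinα = 23.3
Slice 5: Δl = 3.2/cos34.4° = 3.878 m; N'_5 = 75·cos34.4° − 9·3.878 = 27.0; c'Δl = 17.06; W sinα = 42.4
Σc'Δl = 44.0 kN/m; ΣN' = 207.0 kN/m; ΣW sinα = 78.7 kN/m
Resisting = 44.0 + 207.0·tan31.8° = 44.0 + 128.3 = 172.4 kN/m
FS = 172.4 / 78.7 = 2.189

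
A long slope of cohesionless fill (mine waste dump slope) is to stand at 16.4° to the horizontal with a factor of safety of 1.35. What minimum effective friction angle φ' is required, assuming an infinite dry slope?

FS = tanφ'/tanβ ⇒ tanφ' = FS · tanβ = 1.35 · tan16.4° = 0.3973
φ' = arctan(0.3973) = 21.67°

φ' = 21.7°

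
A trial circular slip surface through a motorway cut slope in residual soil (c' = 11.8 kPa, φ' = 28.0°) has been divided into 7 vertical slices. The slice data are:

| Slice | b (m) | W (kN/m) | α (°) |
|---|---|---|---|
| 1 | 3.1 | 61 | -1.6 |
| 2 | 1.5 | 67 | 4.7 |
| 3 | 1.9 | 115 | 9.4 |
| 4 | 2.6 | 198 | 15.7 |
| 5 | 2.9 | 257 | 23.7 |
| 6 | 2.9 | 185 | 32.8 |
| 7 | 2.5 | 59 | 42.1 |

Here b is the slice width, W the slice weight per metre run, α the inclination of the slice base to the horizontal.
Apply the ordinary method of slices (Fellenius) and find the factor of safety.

Ordinary method of slices: FS = Σ[c'·Δl_i + (W_i cosα_i)·tanφ'] / Σ W_i sinα_i, with Δl_i = b_i / cosα_i.
Slice 1: Δl = 3.1/cos(-1.6°) = 3.101 m; N'_1 = 61·cos(-1.6°) = 61.0; c'Δl = 36.59; W sinα = -1.7
Slice 2: Δl = 1.5/cos4.7° = 1.505 m; N'_2 = 67·cos4.7° = 66.8; c'Δl = 17.76; W sinα = 5.5
Slice 3: Δl = 1.9/cos9.4° = 1.926 m; N'_3 = 115·cos9.4° = 113.5; c'Δl = 22.73; W sinα = 18.8
Slice 4: Δl = 2.6/cos15.7° = 2.701 m; N'_4 = 198·cos15.7° = 190.6; c'Δl = 31.87; W sinα = 53.6
Slice 5: Δl = 2.9/cos23.7° = 3.167 m; N'_5 = 257·cos23.7° = 235.3; c'Δl = 37.37; W sinα = 103.3
Slice 6: Δl = 2.9/cos32.8° = 3.450 m; N'_6 = 185·cos32.8° = 155.5; c'Δl = 40.71; W sinα = 100.2
Slice 7: Δl = 2.5/cos42.1° = 3.369 m; N'_7 = 59·cos42.1° = 43.8; c'Δl = 39.76; W sinα = 39.6
Σc'Δl = 226.8 kN/m; ΣN' = 866.4 kN/m; ΣW sinα = 319.2 kN/m
Resisting = 226.8 + 866.4·tan28.0° = 226.8 + 460.7 = 687.5 kN/m
FS = 687.5 / 319.2 = 2.154

FS = 2.15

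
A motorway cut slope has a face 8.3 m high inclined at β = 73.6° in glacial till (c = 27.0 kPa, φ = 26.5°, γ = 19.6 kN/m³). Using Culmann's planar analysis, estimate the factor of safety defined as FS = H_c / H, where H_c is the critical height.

H_c = (4c/γ) · sinβ cosφ / [1 − cos(β − φ)]
    = (4·27.0/19.6) · sin73.6°·cos26.5° / [1 − cos47.1°]
    = 5.510 · 0.8585 / 0.3193 = 14.82 m
FS = H_c / H = 14.82 / 8.3 = 1.785

FS = 1.79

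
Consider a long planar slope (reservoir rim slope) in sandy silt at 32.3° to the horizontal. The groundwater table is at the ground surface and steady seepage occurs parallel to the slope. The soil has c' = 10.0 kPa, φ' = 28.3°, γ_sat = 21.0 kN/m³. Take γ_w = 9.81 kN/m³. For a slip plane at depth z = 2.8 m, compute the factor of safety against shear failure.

FS = 0.83

With seepage parallel to the slope and the water table at the surface, the effective normal stress on the slip plane uses the buoyant unit weight γ' = γ_sat − γ_w while the driving shear stress uses γ_sat:
FS = [c' + γ' z cos²β tanφ'] / [γ_sat z sinβ cosβ]
γ' = 21.0 − 9.81 = 11.19 kN/m³
Numerator = 10.0 + 11.19·2.8·cos²32.3°·tan28.3° = 10.0 + 11.19·2.8·0.7145·0.5384 = 22.053 kPa
Denominator = 21.0·2.8·sin32.3°·cos32.3° = 21.0·2.8·0.5344·0.8453 = 26.558 kPa
FS = 22.053 / 26.558 = 0.830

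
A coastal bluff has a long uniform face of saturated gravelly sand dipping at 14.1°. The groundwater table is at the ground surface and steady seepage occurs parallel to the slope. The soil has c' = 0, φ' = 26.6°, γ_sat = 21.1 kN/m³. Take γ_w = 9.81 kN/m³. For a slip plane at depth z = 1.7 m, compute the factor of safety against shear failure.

FS = 1.07

With seepage parallel to the slope and the water table at the surface, the effective normal stress on the slip plane uses the buoyant unit weight γ' = γ_sat − γ_w while the driving shear stress uses γ_sat:
FS = [c' + γ' z cos²β tanφ'] / [γ_sat z sinβ cosβ]
(For c' = 0 this reduces to FS = (γ'/γ_sat)·tanφ'/tanβ.)
γ' = 21.1 − 9.81 = 11.29 kN/m³
Numerator = 0.0 + 11.29·1.7·cos²14.1°·tan26.6° = 0.0 + 11.29·1.7·0.9407·0.5008 = 9.041 kPa
Denominator = 21.1·1.7·sin14.1°·cos14.1° = 21.1·1.7·0.2436·0.9699 = 8.475 kPa
FS = 9.041 / 8.475 = 1.067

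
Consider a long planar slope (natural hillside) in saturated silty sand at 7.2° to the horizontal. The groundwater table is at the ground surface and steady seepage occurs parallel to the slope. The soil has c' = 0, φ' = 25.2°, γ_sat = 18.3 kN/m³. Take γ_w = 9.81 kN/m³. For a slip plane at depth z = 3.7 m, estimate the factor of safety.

With seepage parallel to the slope and the water table at the surface, the effective normal stress on the slip plane uses the buoyant unit weight γ' = γ_sat − γ_w while the driving shear stress uses γ_sat:
FS = [c' + γ' z cos²β tanφ'] / [γ_sat z sinβ cosβ]
(For c' = 0 this reduces to FS = (γ'/γ_sat)·tanφ'/tanβ.)
γ' = 18.3 − 9.81 = 8.49 kN/m³
Numerator = 0.0 + 8.49·3.7·cos²7.2°·tan25.2° = 0.0 + 8.49·3.7·0.9843·0.4706 = 14.550 kPa
Denominator = 18.3·3.7·sin7.2°·cos7.2° = 18.3·3.7·0.1253·0.9921 = 8.419 kPa
FS = 14.550 / 8.419 = 1.728

FS = 1.73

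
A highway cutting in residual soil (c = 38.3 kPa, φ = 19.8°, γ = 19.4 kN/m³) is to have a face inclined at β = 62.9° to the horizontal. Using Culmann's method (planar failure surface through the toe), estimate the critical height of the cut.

H_c = 24.51 m

Culmann's analysis gives the critical failure plane at α_cr = (β + φ)/2 = (62.9 + 19.8)/2 = 41.4°, and the critical height
H_c = (4c/γ) · sinβ cosφ / [1 − cos(β − φ)]
    = (4·38.3/19.4) · sin62.9°·cos19.8° / [1 − cos(43.1°)]
    = 7.897 · 0.8902·0.9409 / [1 − 0.7302]
    = 7.897 · 0.8376 / 0.2698
    = 24.51 m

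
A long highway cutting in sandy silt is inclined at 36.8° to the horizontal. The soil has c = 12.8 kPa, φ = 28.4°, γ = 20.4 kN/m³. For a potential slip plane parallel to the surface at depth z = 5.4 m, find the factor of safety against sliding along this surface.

For an infinite slope with a slip plane parallel to the surface (no pore pressure): FS = [c + γz cos²β tanφ] / [γz sinβ cosβ].
γz = 20.4·5.4 = 110.16 kN/m²
Numerator = 12.8 + 110.16·cos²36.8°·tan28.4° = 12.8 + 110.16·0.6412·0.5407 = 50.990 kPa
Denominator = 110.16·sin36.8°·cos36.8° = 110.16·0.5990·0.8007 = 52.839 kPa
FS = 50.990 / 52.839 = 0.965

FS = 0.97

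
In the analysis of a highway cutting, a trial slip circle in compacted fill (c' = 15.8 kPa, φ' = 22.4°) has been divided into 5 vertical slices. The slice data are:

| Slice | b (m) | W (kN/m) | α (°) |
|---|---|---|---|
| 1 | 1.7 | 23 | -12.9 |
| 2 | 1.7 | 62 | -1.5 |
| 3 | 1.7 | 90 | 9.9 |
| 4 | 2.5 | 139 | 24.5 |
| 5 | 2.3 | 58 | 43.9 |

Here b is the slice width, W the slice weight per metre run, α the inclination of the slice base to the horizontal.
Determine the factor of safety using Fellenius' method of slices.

FS = 2.97

Ordinary method of slices: FS = Σ[c'·Δl_i + (W_i cosα_i)·tanφ'] / Σ W_i sinα_i, with Δl_i = b_i / cosα_i.
Slice 1: Δl = 1.7/cos(-12.9°) = 1.744 m; N'_1 = 23·cos(-12.9°) = 22.4; c'Δl = 27.56; W sinα = -5.1
Slice 2: Δl = 1.7/cos(-1.5°) = 1.701 m; N'_2 = 62·cos(-1.5°) = 62.0; c'Δl = 26.87; W sinα = -1.6
Slice 3: Δl = 1.7/cos9.9° = 1.726 m; N'_3 = 90·cos9.9° = 88.7; c'Δl = 27.27; W sinα = 15.5
Slice 4: Δl = 2.5/cos24.5° = 2.747 m; N'_4 = 139·cos24.5° = 126.5; c'Δl = 43.41; W sinα = 57.6
Slice 5: Δl = 2.3/cos43.9° = 3.192 m; N'_5 = 58·cos43.9° = 41.8; c'Δl = 50.43; W sinα = 40.2
Σc'Δl = 175.5 kN/m; ΣN' = 341.3 kN/m; ΣW sinα = 106.6 kN/m
Resisting = 175.5 + 341.3·tan22.4° = 175.5 + 140.7 = 316.2 kN/m
FS = 316.2 / 106.6 = 2.967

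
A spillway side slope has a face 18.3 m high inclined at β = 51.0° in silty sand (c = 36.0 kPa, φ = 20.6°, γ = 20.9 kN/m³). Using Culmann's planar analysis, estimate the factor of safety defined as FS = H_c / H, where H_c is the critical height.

FS = 1.99

H_c = (4c/γ) · sinβ cosφ / [1 − cos(β − φ)]
    = (4·36.0/20.9) · sin51.0°·cos20.6° / [1 − cos30.4°]
    = 6.890 · 0.7275 / 0.1375 = 36.46 m
FS = H_c / H = 36.46 / 18.3 = 1.992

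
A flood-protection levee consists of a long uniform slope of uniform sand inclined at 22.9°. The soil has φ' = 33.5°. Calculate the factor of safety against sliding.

FS = 1.57

For a dry cohesionless infinite slope the factor of safety is FS = tanφ' / tanβ.
FS = tan33.5° / tan22.9° = 0.6619 / 0.4224 = 1.567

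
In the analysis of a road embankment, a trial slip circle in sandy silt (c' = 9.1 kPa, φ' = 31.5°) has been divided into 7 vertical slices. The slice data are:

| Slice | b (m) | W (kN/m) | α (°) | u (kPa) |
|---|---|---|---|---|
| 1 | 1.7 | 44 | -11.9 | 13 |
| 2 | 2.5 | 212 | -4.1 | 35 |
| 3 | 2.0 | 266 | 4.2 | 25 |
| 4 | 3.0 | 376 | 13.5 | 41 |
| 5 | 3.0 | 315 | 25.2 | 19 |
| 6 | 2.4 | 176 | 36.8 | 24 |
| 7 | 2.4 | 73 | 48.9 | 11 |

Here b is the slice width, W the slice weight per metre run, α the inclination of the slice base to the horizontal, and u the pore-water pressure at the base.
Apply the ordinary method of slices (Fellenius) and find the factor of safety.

FS = 1.92

Ordinary method of slices: FS = Σ[c'·Δl_i + (W_i cosα_i − u_i·Δl_i)·tanφ'] / Σ W_i sinα_i, with Δl_i = b_i / cosα_i.
Slice 1: Δl = 1.7/cos(-11.9°) = 1.737 m; N'_1 = 44·cos(-11.9°) − 13·1.737 = 20.5; c'Δl = 15.81; W sinα = -9.1
Slice 2: Δl = 2.5/cos(-4.1°) = 2.506 m; N'_2 = 212·cos(-4.1°) − 35·2.506 = 123.7; c'Δl = 22.81; W sinα = -15.2
Slice 3: Δl = 2.0/cos4.2° = 2.005 m; N'_3 = 266·cos4.2° − 25·2.005 = 215.2; c'Δl = 18.25; W sinα = 19.5
Slice 4: Δl = 3.0/cos13.5° = 3.085 m; N'_4 = 376·cos13.5° − 41·3.085 = 239.1; c'Δl = 28.08; W sinα = 87.8
Slice 5: Δl = 3.0/cos25.2° = 3.316 m; N'_5 = 315·cos25.2° − 19·3.316 = 222.0; c'Δl = 30.17; W sinα = 134.1
Slice 6: Δl = 2.4/cos36.8° = 2.997 m; N'_6 = 176·cos36.8° − 24·2.997 = 69.0; c'Δl = 27.28; W sinα = 105.4
Slice 7: Δl = 2.4/cos48.9° = 3.651 m; N'_7 = 73·cos48.9° − 11·3.651 = 7.8; c'Δl = 33.22; W sinα = 55.0
Σc'Δl = 175.6 kN/m; ΣN' = 897.3 kN/m; ΣW sinα = 377.6 kN/m
Resisting = 175.6 + 897.3·tan31.5° = 175.6 + 549.9 = 725.5 kN/m
FS = 725.5 / 377.6 = 1.921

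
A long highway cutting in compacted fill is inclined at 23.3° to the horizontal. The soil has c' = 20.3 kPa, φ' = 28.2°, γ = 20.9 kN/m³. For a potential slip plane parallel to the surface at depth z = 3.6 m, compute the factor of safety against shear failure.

FS = 1.99

For an infinite slope with a slip plane parallel to the surface (no pore pressure): FS = [c' + γz cos²β tanφ'] / [γz sinβ cosβ].
γz = 20.9·3.6 = 75.24 kN/m²
Numerator = 20.3 + 75.24·cos²23.3°·tan28.2° = 20.3 + 75.24·0.8435·0.5362 = 54.331 kPa
Denominator = 75.24·sin23.3°·cos23.3° = 75.24·0.3955·0.9184 = 27.334 kPa
FS = 54.331 / 27.334 = 1.988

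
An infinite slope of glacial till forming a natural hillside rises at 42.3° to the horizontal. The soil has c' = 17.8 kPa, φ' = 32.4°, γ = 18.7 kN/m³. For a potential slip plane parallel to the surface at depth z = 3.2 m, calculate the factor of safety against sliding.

FS = 1.30

For an infinite slope with a slip plane parallel to the surface (no pore pressure): FS = [c' + γz cos²β tanφ'] / [γz sinβ cosβ].
γz = 18.7·3.2 = 59.84 kN/m²
Numerator = 17.8 + 59.84·cos²42.3°·tan32.4° = 17.8 + 59.84·0.5471·0.6346 = 38.575 kPa
Denominator = 59.84·sin42.3°·cos42.3° = 59.84·0.6730·0.7396 = 29.787 kPa
FS = 38.575 / 29.787 = 1.295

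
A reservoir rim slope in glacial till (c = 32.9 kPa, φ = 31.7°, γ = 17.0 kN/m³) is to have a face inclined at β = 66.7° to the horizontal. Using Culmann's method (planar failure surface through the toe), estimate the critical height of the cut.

H_c = 33.45 m

Culmann's analysis gives the critical failure plane at α_cr = (β + φ)/2 = (66.7 + 31.7)/2 = 49.2°, and the critical height
H_c = (4c/γ) · sinβ cosφ / [1 − cos(β − φ)]
    = (4·32.9/17.0) · sin66.7°·cos31.7° / [1 − cos(35.0°)]
    = 7.741 · 0.9184·0.8508 / [1 − 0.8192]
    = 7.741 · 0.7814 / 0.1808
    = 33.45 m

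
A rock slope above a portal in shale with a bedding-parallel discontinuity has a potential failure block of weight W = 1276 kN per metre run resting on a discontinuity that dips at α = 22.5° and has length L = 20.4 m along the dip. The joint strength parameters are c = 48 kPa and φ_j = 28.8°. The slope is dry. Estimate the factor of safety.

FS = 3.33

Resolving the block weight along and normal to the plane and applying the Mohr–Coulomb strength on the joint:
N' = W cosα = 1276·cos22.5° = 1178.9 kN/m
Driving force T = W sinα = 1276·sin22.5° = 488.3 kN/m
Resisting force R = c·L + N'·tanφ_j = 48·20.4 + 1178.9·tan28.8° = 979.2 + 648.1 = 1627.3 kN/m
FS = R / T = 1627.3 / 488.3 = 3.333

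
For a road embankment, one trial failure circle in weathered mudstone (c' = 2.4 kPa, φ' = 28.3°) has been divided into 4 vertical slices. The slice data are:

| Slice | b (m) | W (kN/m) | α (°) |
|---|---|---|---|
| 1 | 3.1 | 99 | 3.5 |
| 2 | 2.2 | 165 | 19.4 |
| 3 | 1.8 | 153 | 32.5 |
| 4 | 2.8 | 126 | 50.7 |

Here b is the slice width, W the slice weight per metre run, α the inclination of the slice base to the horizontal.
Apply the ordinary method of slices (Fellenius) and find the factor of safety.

FS = 1.16

Ordinary method of slices: FS = Σ[c'·Δl_i + (W_i cosα_i)·tanφ'] / Σ W_i sinα_i, with Δl_i = b_i / cosα_i.
Slice 1: Δl = 3.1/cos3.5° = 3.106 m; N'_1 = 99·cos3.5° = 98.8; c'Δl = 7.45; W sinα = 6.0
Slice 2: Δl = 2.2/cos19.4° = 2.332 m; N'_2 = 165·cos19.4° = 155.6; c'Δl = 5.60; W sinα = 54.8
Slice 3: Δl = 1.8/cos32.5° = 2.134 m; N'_3 = 153·cos32.5° = 129.0; c'Δl = 5.12; W sinα = 82.2
Slice 4: Δl = 2.8/cos50.7° = 4.421 m; N'_4 = 126·cos50.7° = 79.8; c'Δl = 10.61; W sinα = 97.5
Σc'Δl = 28.8 kN/m; ΣN' = 463.3 kN/m; ΣW sinα = 240.6 kN/m
Resisting = 28.8 + 463.3·tan28.3° = 28.8 + 249.5 = 278.2 kN/m
FS = 278.2 / 240.6 = 1.157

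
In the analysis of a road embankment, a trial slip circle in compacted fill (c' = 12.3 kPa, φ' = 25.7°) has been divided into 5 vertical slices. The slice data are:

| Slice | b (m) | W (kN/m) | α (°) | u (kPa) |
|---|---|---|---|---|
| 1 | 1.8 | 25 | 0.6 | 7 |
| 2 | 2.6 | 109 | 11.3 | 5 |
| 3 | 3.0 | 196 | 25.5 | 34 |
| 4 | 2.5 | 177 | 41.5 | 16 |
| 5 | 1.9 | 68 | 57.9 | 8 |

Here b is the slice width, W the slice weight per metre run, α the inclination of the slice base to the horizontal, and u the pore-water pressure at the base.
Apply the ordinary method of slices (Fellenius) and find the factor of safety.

FS = 1.08

Ordinary method of slices: FS = Σ[c'·Δl_i + (W_i cosα_i − u_i·Δl_i)·tanφ'] / Σ W_i sinα_i, with Δl_i = b_i / cosα_i.
Slice 1: Δl = 1.8/cos0.6° = 1.800 m; N'_1 = 25·cos0.6° − 7·1.800 = 12.4; c'Δl = 22.14; W sinα = 0.3
Slice 2: Δl = 2.6/cos11.3° = 2.651 m; N'_2 = 109·cos11.3° − 5·2.651 = 93.6; c'Δl = 32.61; W sinα = 21.4
Slice 3: Δl = 3.0/cos25.5° = 3.324 m; N'_3 = 196·cos25.5° − 34·3.324 = 63.9; c'Δl = 40.88; W sinα = 84.4
Slice 4: Δl = 2.5/cos41.5° = 3.338 m; N'_4 = 177·cos41.5° − 16·3.338 = 79.2; c'Δl = 41.06; W sinα = 117.3
Slice 5: Δl = 1.9/cos57.9° = 3.575 m; N'_5 = 68·cos57.9° − 8·3.575 = 7.5; c'Δl = 43.98; W sinα = 57.6
Σc'Δl = 180.7 kN/m; ΣN' = 256.6 kN/m; ΣW sinα = 280.9 kN/m
Resisting = 180.7 + 256.6·tan25.7° = 180.7 + 123.5 = 304.2 kN/m
FS = 304.2 / 280.9 = 1.083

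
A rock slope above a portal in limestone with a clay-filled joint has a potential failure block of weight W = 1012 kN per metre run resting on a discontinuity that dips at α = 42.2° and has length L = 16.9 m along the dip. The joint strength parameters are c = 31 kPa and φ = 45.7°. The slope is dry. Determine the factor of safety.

Resolving the block weight along and normal to the plane and applying the Mohr–Coulomb strength on the joint:
N' = W cosα = 1012·cos42.2° = 749.7 kN/m
Driving force T = W sinα = 1012·sin42.2° = 679.8 kN/m
Resisting force R = c·L + N'·tanφ = 31·16.9 + 749.7·tan45.7° = 523.9 + 768.2 = 1292.1 kN/m
FS = R / T = 1292.1 / 679.8 = 1.901

FS = 1.90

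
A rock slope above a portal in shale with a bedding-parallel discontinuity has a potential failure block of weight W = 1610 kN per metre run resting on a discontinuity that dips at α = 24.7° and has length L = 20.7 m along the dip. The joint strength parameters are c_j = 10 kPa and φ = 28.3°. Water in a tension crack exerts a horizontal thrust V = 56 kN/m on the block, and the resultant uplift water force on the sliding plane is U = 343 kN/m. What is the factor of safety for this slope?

Resolving the block weight along and normal to the plane and applying the Mohr–Coulomb strength on the joint:
N' = W cosα − U − V sinα = 1610·cos24.7° − 343 − 56·sin24.7° = 1096.3 kN/m
Driving force T = W sinα + V cosα = 1610·sin24.7° + 56·cos24.7° = 723.6 kN/m
Resisting force R = c_j·L + N'·tanφ = 10·20.7 + 1096.3·tan28.3° = 207.0 + 590.3 = 797.3 kN/m
FS = R / T = 797.3 / 723.6 = 1.102

FS = 1.10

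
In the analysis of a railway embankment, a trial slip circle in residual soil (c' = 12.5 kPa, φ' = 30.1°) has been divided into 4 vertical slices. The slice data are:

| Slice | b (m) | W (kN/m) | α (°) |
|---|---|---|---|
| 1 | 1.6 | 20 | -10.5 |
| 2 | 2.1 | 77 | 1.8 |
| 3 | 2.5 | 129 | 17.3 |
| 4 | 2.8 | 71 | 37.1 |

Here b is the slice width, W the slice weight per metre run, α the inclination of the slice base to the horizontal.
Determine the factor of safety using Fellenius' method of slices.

FS = 3.54

Ordinary method of slices: FS = Σ[c'·Δl_i + (W_i cosα_i)·tanφ'] / Σ W_i sinα_i, with Δl_i = b_i / cosα_i.
Slice 1: Δl = 1.6/cos(-10.5°) = 1.627 m; N'_1 = 20·cos(-10.5°) = 19.7; c'Δl = 20.34; W sinα = -3.6
Slice 2: Δl = 2.1/cos1.8° = 2.101 m; N'_2 = 77·cos1.8° = 77.0; c'Δl = 26.26; W sinα = 2.4
Slice 3: Δl = 2.5/cos17.3° = 2.618 m; N'_3 = 129·cos17.3° = 123.2; c'Δl = 32.73; W sinα = 38.4
Slice 4: Δl = 2.8/cos37.1° = 3.511 m; N'_4 = 71·cos37.1° = 56.6; c'Δl = 43.88; W sinα = 42.8
Σc'Δl = 123.2 kN/m; ΣN' = 276.4 kN/m; ΣW sinα = 80.0 kN/m
Resisting = 123.2 + 276.4·tan30.1° = 123.2 + 160.2 = 283.5 kN/m
FS = 283.5 / 80.0 = 3.545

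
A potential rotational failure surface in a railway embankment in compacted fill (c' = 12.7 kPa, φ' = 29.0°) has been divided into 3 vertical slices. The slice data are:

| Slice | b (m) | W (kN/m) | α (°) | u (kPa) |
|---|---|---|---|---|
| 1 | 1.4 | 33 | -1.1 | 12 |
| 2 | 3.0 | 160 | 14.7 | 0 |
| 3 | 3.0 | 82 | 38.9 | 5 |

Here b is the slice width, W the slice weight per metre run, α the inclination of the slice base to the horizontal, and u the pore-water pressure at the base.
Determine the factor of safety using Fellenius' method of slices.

Ordinary method of slices: FS = Σ[c'·Δl_i + (W_i cosα_i − u_i·Δl_i)·tanφ'] / Σ W_i sinα_i, with Δl_i = b_i / cosα_i.
Slice 1: Δl = 1.4/cos(-1.1°) = 1.400 m; N'_1 = 33·cos(-1.1°) − 12·1.400 = 16.2; c'Δl = 17.78; W sinα = -0.6
Slice 2: Δl = 3.0/cos14.7° = 3.102 m; N'_2 = 160·cos14.7° − 0·3.102 = 154.8; c'Δl = 39.39; W sinα = 40.6
Slice 3: Δl = 3.0/cos38.9° = 3.855 m; N'_3 = 82·cos38.9° − 5·3.855 = 44.5; c'Δl = 48.96; W sinα = 51.5
Σc'Δl = 106.1 kN/m; ΣN' = 215.5 kN/m; ΣW sinα = 91.5 kN/m
Resisting = 106.1 + 215.5·tan29.0° = 106.1 + 119.5 = 225.6 kN/m
FS = 225.6 / 91.5 = 2.466

FS = 2.47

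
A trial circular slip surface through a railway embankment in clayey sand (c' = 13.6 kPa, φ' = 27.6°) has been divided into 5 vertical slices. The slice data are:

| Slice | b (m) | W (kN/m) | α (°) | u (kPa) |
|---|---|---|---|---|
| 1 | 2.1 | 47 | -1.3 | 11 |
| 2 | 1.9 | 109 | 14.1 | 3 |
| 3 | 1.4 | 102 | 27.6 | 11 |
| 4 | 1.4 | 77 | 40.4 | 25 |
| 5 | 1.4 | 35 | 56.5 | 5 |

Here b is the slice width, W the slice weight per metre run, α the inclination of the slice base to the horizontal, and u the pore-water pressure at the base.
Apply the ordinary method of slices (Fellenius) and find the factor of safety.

Ordinary method of slices: FS = Σ[c'·Δl_i + (W_i cosα_i − u_i·Δl_i)·tanφ'] / Σ W_i sinα_i, with Δl_i = b_i / cosα_i.
Slice 1: Δl = 2.1/cos(-1.3°) = 2.101 m; N'_1 = 47·cos(-1.3°) − 11·2.101 = 23.9; c'Δl = 28.57; W sinα = -1.1
Slice 2: Δl = 1.9/cos14.1° = 1.959 m; N'_2 = 109·cos14.1° − 3·1.959 = 99.8; c'Δl = 26.64; W sinα = 26.6
Slice 3: Δl = 1.4/cos27.6° = 1.580 m; N'_3 = 102·cos27.6° − 11·1.580 = 73.0; c'Δl = 21.48; W sinα = 47.3
Slice 4: Δl = 1.4/cos40.4° = 1.838 m; N'_4 = 77·cos40.4° − 25·1.838 = 12.7; c'Δl = 25.00; W sinα = 49.9
Slice 5: Δl = 1.4/cos56.5° = 2.537 m; N'_5 = 35·cos56.5° − 5·2.537 = 6.6; c'Δl = 34.50; W sinα = 29.2
Σc'Δl = 136.2 kN/m; ΣN' = 216.1 kN/m; ΣW sinα = 151.8 kN/m
Resisting = 136.2 + 216.1·tan27.6° = 136.2 + 112.9 = 249.1 kN/m
FS = 249.1 / 151.8 = 1.641

FS = 1.64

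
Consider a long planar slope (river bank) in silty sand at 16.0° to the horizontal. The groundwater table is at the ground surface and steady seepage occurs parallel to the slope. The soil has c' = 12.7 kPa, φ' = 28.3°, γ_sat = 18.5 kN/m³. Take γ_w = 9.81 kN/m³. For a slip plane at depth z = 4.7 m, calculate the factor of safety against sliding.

FS = 1.43

With seepage parallel to the slope and the water table at the surface, the effective normal stress on the slip plane uses the buoyant unit weight γ' = γ_sat − γ_w while the driving shear stress uses γ_sat:
FS = [c' + γ' z cos²β tanφ'] / [γ_sat z sinβ cosβ]
γ' = 18.5 − 9.81 = 8.69 kN/m³
Numerator = 12.7 + 8.69·4.7·cos²16.0°·tan28.3° = 12.7 + 8.69·4.7·0.9240·0.5384 = 33.021 kPa
Denominator = 18.5·4.7·sin16.0°·cos16.0° = 18.5·4.7·0.2756·0.9613 = 23.038 kPa
FS = 33.021 / 23.038 = 1.433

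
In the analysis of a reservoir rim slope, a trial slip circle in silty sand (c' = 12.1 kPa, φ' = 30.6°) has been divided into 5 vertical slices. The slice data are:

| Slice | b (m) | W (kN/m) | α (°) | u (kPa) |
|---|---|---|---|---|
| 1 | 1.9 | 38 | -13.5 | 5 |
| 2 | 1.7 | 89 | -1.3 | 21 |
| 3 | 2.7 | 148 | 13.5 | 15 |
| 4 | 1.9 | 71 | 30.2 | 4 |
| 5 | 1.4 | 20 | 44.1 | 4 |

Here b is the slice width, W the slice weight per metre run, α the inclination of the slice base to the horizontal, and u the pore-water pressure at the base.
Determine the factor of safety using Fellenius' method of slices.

Ordinary method of slices: FS = Σ[c'·Δl_i + (W_i cosα_i − u_i·Δl_i)·tanφ'] / Σ W_i sinα_i, with Δl_i = b_i / cosα_i.
Slice 1: Δl = 1.9/cos(-13.5°) = 1.954 m; N'_1 = 38·cos(-13.5°) − 5·1.954 = 27.2; c'Δl = 23.64; W sinα = -8.9
Slice 2: Δl = 1.7/cos(-1.3°) = 1.700 m; N'_2 = 89·cos(-1.3°) − 21·1.700 = 53.3; c'Δl = 20.58; W sinα = -2.0
Slice 3: Δl = 2.7/cos13.5° = 2.777 m; N'_3 = 148·cos13.5° − 15·2.777 = 102.3; c'Δl = 33.60; W sinα = 34.5
Slice 4: Δl = 1.9/cos30.2° = 2.198 m; N'_4 = 71·cos30.2° − 4·2.198 = 52.6; c'Δl = 26.60; W sinα = 35.7
Slice 5: Δl = 1.4/cos44.1° = 1.950 m; N'_5 = 20·cos44.1° − 4·1.950 = 6.6; c'Δl = 23.59; W sinα = 13.9
Σc'Δl = 128.0 kN/m; ΣN' = 241.8 kN/m; ΣW sinα = 73.3 kN/m
Resisting = 128.0 + 241.8·tan30.6° = 128.0 + 143.0 = 271.0 kN/m
FS = 271.0 / 73.3 = 3.698

FS = 3.70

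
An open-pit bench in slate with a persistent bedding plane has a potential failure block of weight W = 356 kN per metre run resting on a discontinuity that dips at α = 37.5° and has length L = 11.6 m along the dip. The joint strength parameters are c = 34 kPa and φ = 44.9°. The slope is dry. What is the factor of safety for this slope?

FS = 3.12

Resolving the block weight along and normal to the plane and applying the Mohr–Coulomb strength on the joint:
N' = W cosα = 356·cos37.5° = 282.4 kN/m
Driving force T = W sinα = 356·sin37.5° = 216.7 kN/m
Resisting force R = c·L + N'·tanφ = 34·11.6 + 282.4·tan44.9° = 394.4 + 281.4 = 675.8 kN/m
FS = R / T = 675.8 / 216.7 = 3.119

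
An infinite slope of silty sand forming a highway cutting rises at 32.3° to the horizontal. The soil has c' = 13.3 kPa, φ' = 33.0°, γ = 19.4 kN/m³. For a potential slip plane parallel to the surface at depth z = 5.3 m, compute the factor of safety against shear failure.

FS = 1.31

For an infinite slope with a slip plane parallel to the surface (no pore pressure): FS = [c' + γz cos²β tanφ'] / [γz sinβ cosβ].
γz = 19.4·5.3 = 102.82 kN/m²
Numerator = 13.3 + 102.82·cos²32.3°·tan33.0° = 13.3 + 102.82·0.7145·0.6494 = 61.006 kPa
Denominator = 102.82·sin32.3°·cos32.3° = 102.82·0.5344·0.8453 = 46.440 kPa
FS = 61.006 / 46.440 = 1.314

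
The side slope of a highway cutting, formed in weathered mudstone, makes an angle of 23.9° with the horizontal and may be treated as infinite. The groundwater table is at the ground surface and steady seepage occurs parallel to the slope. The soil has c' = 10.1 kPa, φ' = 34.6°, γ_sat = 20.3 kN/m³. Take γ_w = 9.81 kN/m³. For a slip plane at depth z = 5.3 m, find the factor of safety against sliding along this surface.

With seepage parallel to the slope and the water table at the surface, the effective normal stress on the slip plane uses the buoyant unit weight γ' = γ_sat − γ_w while the driving shear stress uses γ_sat:
FS = [c' + γ' z cos²β tanφ'] / [γ_sat z sinβ cosβ]
γ' = 20.3 − 9.81 = 10.49 kN/m³
Numerator = 10.1 + 10.49·5.3·cos²23.9°·tan34.6° = 10.1 + 10.49·5.3·0.8359·0.6899 = 42.158 kPa
Denominator = 20.3·5.3·sin23.9°·cos23.9° = 20.3·5.3·0.4051·0.9143 = 39.852 kPa
FS = 42.158 / 39.852 = 1.058

FS = 1.06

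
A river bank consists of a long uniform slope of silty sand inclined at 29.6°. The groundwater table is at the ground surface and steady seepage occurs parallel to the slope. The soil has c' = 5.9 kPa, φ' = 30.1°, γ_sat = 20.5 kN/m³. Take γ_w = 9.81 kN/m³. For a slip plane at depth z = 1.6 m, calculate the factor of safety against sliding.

FS = 0.95

With seepage parallel to the slope and the water table at the surface, the effective normal stress on the slip plane uses the buoyant unit weight γ' = γ_sat − γ_w while the driving shear stress uses γ_sat:
FS = [c' + γ' z cos²β tanφ'] / [γ_sat z sinβ cosβ]
γ' = 20.5 − 9.81 = 10.69 kN/m³
Numerator = 5.9 + 10.69·1.6·cos²29.6°·tan30.1° = 5.9 + 10.69·1.6·0.7560·0.5797 = 13.396 kPa
Denominator = 20.5·1.6·sin29.6°·cos29.6° = 20.5·1.6·0.4939·0.8695 = 14.087 kPa
FS = 13.396 / 14.087 = 0.951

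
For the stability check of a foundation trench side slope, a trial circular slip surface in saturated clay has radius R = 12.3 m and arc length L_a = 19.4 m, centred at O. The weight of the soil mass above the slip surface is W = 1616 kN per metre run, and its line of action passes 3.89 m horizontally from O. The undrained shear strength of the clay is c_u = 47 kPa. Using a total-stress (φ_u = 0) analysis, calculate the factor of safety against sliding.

FS = 1.78

Taking moments about the centre O, the resisting moment is provided by the undrained shear strength acting along the arc:
M_R = c_u·L_a·R = 47·19.40·12.3 = 11215.1 kN·m/m
M_D = W·d = 1616·3.89 = 6286.2 kN·m/m
FS = M_R / M_D = 11215.1 / 6286.2 = 1.784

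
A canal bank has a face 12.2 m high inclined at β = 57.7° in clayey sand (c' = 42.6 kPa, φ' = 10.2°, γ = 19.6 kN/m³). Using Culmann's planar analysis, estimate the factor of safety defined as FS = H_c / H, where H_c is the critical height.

FS = 1.83

H_c = (4c'/γ) · sinβ cosφ' / [1 − cos(β − φ')]
    = (4·42.6/19.6) · sin57.7°·cos10.2° / [1 − cos47.5°]
    = 8.694 · 0.8319 / 0.3244 = 22.29 m
FS = H_c / H = 22.29 / 12.2 = 1.827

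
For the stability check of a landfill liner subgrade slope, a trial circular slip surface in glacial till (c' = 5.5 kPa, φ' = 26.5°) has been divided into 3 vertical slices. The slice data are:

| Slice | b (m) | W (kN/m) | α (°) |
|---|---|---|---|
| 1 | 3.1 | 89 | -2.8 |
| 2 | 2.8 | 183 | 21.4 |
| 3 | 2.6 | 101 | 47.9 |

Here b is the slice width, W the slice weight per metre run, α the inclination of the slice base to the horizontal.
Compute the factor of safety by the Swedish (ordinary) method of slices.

Ordinary method of slices: FS = Σ[c'·Δl_i + (W_i cosα_i)·tanφ'] / Σ W_i sinα_i, with Δl_i = b_i / cosα_i.
Slice 1: Δl = 3.1/cos(-2.8°) = 3.104 m; N'_1 = 89·cos(-2.8°) = 88.9; c'Δl = 17.07; W sinα = -4.3
Slice 2: Δl = 2.8/cos21.4° = 3.007 m; N'_2 = 183·cos21.4° = 170.4; c'Δl = 16.54; W sinα = 66.8
Slice 3: Δl = 2.6/cos47.9° = 3.878 m; N'_3 = 101·cos47.9° = 67.7; c'Δl = 21.33; W sinα = 74.9
Σc'Δl = 54.9 kN/m; ΣN' = 327.0 kN/m; ΣW sinα = 137.4 kN/m
Resisting = 54.9 + 327.0·tan26.5° = 54.9 + 163.0 = 218.0 kN/m
FS = 218.0 / 137.4 = 1.587

FS = 1.59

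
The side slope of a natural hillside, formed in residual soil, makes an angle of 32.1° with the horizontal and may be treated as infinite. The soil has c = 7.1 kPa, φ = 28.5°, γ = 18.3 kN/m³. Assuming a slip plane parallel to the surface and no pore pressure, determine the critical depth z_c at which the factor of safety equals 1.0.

Setting FS = 1.00 in FS = [c + γz cos²β tanφ] / [γz sinβ cosβ] and solving for z:
z = c / [γ cosβ (FS·sinβ − cosβ·tanφ)]
  = 7.1 / [18.3·cos32.1°·(1.00·sin32.1° − cos32.1°·tan28.5°)]
  = 7.1 / [18.3·0.8471·(1.00·0.5314 − 0.8471·0.5430)]
  = 7.1 / 1.1076 = 6.410 m

z_c = 6.41 m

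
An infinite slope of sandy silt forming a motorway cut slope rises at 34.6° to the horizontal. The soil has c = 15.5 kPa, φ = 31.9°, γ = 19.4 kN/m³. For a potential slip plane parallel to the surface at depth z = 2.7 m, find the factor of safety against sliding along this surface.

FS = 1.54

For an infinite slope with a slip plane parallel to the surface (no pore pressure): FS = [c + γz cos²β tanφ] / [γz sinβ cosβ].
γz = 19.4·2.7 = 52.38 kN/m²
Numerator = 15.5 + 52.38·cos²34.6°·tan31.9° = 15.5 + 52.38·0.6776·0.6224 = 37.591 kPa
Denominator = 52.38·sin34.6°·cos34.6° = 52.38·0.5678·0.8231 = 24.483 kPa
FS = 37.591 / 24.483 = 1.535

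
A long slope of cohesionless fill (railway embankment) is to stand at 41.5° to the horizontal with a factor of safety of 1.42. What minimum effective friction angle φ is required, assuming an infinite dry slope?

FS = tanφ/tanβ ⇒ tanφ = FS · tanβ = 1.42 · tan41.5° = 1.2563
φ = arctan(1.2563) = 51.48°

φ = 51.5°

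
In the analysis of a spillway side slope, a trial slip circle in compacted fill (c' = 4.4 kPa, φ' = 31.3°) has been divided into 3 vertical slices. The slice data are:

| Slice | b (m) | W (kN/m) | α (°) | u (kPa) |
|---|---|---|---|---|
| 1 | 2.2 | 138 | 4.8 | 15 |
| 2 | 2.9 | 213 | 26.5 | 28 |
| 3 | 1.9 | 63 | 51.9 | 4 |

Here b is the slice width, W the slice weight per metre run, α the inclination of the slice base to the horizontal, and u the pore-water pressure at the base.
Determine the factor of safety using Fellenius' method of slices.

Ordinary method of slices: FS = Σ[c'·Δl_i + (W_i cosα_i − u_i·Δl_i)·tanφ'] / Σ W_i sinα_i, with Δl_i = b_i / cosα_i.
Slice 1: Δl = 2.2/cos4.8° = 2.208 m; N'_1 = 138·cos4.8° − 15·2.208 = 104.4; c'Δl = 9.71; W sinα = 11.5
Slice 2: Δl = 2.9/cos26.5° = 3.240 m; N'_2 = 213·cos26.5° − 28·3.240 = 99.9; c'Δl = 14.26; W sinα = 95.0
Slice 3: Δl = 1.9/cos51.9° = 3.079 m; N'_3 = 63·cos51.9° − 4·3.079 = 26.6; c'Δl = 13.55; W sinα = 49.6
Σc'Δl = 37.5 kN/m; ΣN' = 230.8 kN/m; ΣW sinα = 156.2 kN/m
Resisting = 37.5 + 230.8·tan31.3° = 37.5 + 140.4 = 177.9 kN/m
FS = 177.9 / 156.2 = 1.139

FS = 1.14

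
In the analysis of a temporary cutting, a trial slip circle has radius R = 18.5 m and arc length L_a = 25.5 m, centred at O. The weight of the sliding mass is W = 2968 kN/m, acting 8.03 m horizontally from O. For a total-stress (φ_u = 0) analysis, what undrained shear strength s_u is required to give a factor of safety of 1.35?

s_u = 68.2 kPa

FS = s_u·L_a·R / (W·d), so s_u = FS·W·d / (L_a·R).
s_u = 1.35·2968·8.03 / (25.50·18.5) = 32174.6 / 471.75 = 68.20 kPa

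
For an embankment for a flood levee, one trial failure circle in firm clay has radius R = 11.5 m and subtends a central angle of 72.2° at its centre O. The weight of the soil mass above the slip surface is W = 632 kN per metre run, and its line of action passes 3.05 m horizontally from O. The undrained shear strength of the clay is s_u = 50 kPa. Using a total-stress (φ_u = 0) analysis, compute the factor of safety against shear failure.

FS = 4.32

Taking moments about the centre O, the resisting moment is provided by the undrained shear strength acting along the arc:
Arc length L_a = R·θ = 11.5·(72.2°·π/180) = 11.5·1.2601 = 14.49 m
M_R = s_u·L_a·R = 50·14.49·11.5 = 8332.6 kN·m/m
M_D = W·d = 632·3.05 = 1927.6 kN·m/m
FS = M_R / M_D = 8332.6 / 1927.6 = 4.323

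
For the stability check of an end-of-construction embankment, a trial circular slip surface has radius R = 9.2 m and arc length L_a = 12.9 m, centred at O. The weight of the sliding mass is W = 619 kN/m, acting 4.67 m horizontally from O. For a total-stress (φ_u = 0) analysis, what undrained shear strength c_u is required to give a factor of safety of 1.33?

FS = c_u·L_a·R / (W·d), so c_u = FS·W·d / (L_a·R).
c_u = 1.33·619·4.67 / (12.90·9.2) = 3844.7 / 118.68 = 32.40 kPa

c_u = 32.4 kPa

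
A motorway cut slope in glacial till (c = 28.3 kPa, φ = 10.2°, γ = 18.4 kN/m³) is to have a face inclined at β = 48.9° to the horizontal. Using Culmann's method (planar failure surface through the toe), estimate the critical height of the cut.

H_c = 20.78 m

Culmann's analysis gives the critical failure plane at α_cr = (β + φ)/2 = (48.9 + 10.2)/2 = 29.5°, and the critical height
H_c = (4c/γ) · sinβ cosφ / [1 − cos(β − φ)]
    = (4·28.3/18.4) · sin48.9°·cos10.2° / [1 − cos(38.7°)]
    = 6.152 · 0.7536·0.9842 / [1 − 0.7804]
    = 6.152 · 0.7417 / 0.2196
    = 20.78 m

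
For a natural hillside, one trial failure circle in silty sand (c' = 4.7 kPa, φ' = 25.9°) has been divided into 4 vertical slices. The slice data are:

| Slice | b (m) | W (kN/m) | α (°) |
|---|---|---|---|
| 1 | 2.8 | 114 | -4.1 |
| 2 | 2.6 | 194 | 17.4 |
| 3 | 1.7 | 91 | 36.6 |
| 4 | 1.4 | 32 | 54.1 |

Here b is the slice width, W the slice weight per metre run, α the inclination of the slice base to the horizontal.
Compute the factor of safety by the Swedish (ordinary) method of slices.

Ordinary method of slices: FS = Σ[c'·Δl_i + (W_i cosα_i)·tanφ'] / Σ W_i sinα_i, with Δl_i = b_i / cosα_i.
Slice 1: Δl = 2.8/cos(-4.1°) = 2.807 m; N'_1 = 114·cos(-4.1°) = 113.7; c'Δl = 13.19; W sinα = -8.2
Slice 2: Δl = 2.6/cos17.4° = 2.725 m; N'_2 = 194·cos17.4° = 185.1; c'Δl = 12.81; W sinα = 58.0
Slice 3: Δl = 1.7/cos36.6° = 2.118 m; N'_3 = 91·cos36.6° = 73.1; c'Δl = 9.95; W sinα = 54.3
Slice 4: Δl = 1.4/cos54.1° = 2.388 m; N'_4 = 32·cos54.1° = 18.8; c'Δl = 11.22; W sinα = 25.9
Σc'Δl = 47.2 kN/m; ΣN' = 390.7 kN/m; ΣW sinα = 130.0 kN/m
Resisting = 47.2 + 390.7·tan25.9° = 47.2 + 189.7 = 236.9 kN/m
FS = 236.9 / 130.0 = 1.821

FS = 1.82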